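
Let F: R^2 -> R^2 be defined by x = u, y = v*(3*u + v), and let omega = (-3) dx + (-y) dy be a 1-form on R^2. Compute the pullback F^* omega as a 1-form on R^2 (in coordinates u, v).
F^* omega = (-9*u*v^2 - 3*v^3 - 3) du + (v*(-9*u^2 - 9*u*v - 2*v^2)) dv

Using F^*(f dg) = (f ∘ F) d(g ∘ F), substitute each coordinate x_i by F_i(u, v) in f_i, and replace dx_i by d F_i = (∂F_i/∂u) du + (∂F_i/∂v) dv.
  For the x component: f_1(F) = -3; d F_1 = (1) du + (0) dv
  For the y component: f_2(F) = v*(-3*u - v); d F_2 = (3*v) du + (3*u + 2*v) dv
Combining and collecting du, dv coefficients:
  coeff of du: -9*u*v^2 - 3*v^3 - 3
  coeff of dv: v*(-9*u^2 - 9*u*v - 2*v^2)
F^* omega = (-9*u*v^2 - 3*v^3 - 3) du + (v*(-9*u^2 - 9*u*v - 2*v^2)) dv.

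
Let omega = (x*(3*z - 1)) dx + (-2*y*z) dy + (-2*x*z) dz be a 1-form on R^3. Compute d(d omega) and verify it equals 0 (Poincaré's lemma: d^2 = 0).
d(d omega) = 0

Step 1: d omega = sum_{i<j} (∂f_j/∂x_i - ∂f_i/∂x_j) dx_i ∧ dx_j:
  coeff of dx ∧ dy: 0
  coeff of dx ∧ dz: -3*x - 2*z
  coeff of dy ∧ dz: 2*y
Step 2: Apply d again to each 2-form coefficient. The only possible 3-form in R^3 is dx ∧ dy ∧ dz, with coefficient
  ∂(coeff of dy∧dz)/∂x - ∂(coeff of dx∧dz)/∂y + ∂(coeff of dx∧dy)/∂z
  = ∂/∂x (2*y) - ∂/∂y (-3*x - 2*z) + ∂/∂z (0).
Each of these terms simplifies to sums of mixed partials that cancel in pairs. The result is 0 (by equality of mixed partials for smooth functions — Schwarz / Clairaut).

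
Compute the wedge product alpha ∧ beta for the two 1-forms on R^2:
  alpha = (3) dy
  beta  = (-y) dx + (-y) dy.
alpha ∧ beta = (3*y) dx ∧ dy

Distribute the wedge, using dx_i ∧ dx_j = -dx_j ∧ dx_i and dx_i ∧ dx_i = 0. For each pair (i, j) with i < j, the coefficient of dx_i ∧ dx_j in alpha ∧ beta is (alpha_i * beta_j - alpha_j * beta_i). Collecting: alpha ∧ beta = (3*y) dx ∧ dy.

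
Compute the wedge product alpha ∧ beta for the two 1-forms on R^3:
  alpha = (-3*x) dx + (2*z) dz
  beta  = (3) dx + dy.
alpha ∧ beta = (-3*x) dx ∧ dy + (-6*z) dx ∧ dz + (-2*z) dy ∧ dz

Distribute the wedge, using dx_i ∧ dx_j = -dx_j ∧ dx_i and dx_i ∧ dx_i = 0. For each pair (i, j) with i < j, the coefficient of dx_i ∧ dx_j in alpha ∧ beta is (alpha_i * beta_j - alpha_j * beta_i). Collecting: alpha ∧ beta = (-3*x) dx ∧ dy + (-6*z) dx ∧ dz + (-2*z) dy ∧ dz.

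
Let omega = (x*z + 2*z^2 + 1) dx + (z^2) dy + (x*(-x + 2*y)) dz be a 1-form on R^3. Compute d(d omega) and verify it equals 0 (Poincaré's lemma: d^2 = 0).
d(d omega) = 0

Step 1: d omega = sum_{i<j} (∂f_j/∂x_i - ∂f_i/∂x_j) dx_i ∧ dx_j:
  coeff of dx ∧ dy: 0
  coeff of dx ∧ dz: -3*x + 2*y - 4*z
  coeff of dy ∧ dz: 2*x - 2*z
Step 2: Apply d again to each 2-form coefficient. The only possible 3-form in R^3 is dx ∧ dy ∧ dz, with coefficient
  ∂(coeff of dy∧dz)/∂x - ∂(coeff of dx∧dz)/∂y + ∂(coeff of dx∧dy)/∂z
  = ∂/∂x (2*x - 2*z) - ∂/∂y (-3*x + 2*y - 4*z) + ∂/∂z (0).
Each of these terms simplifies to sums of mixed partials that cancel in pairs. The result is 0 (by equality of mixed partials for smooth functions — Schwarz / Clairaut).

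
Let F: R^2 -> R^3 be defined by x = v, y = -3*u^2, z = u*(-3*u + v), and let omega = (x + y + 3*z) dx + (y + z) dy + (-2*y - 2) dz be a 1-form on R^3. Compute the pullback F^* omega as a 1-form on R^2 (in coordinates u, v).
F^* omega = (12*u - 2*v) du + (6*u^3 - 12*u^2 + 3*u*v - 2*u + v) dv

Using F^*(f dg) = (f ∘ F) d(g ∘ F), substitute each coordinate x_i by F_i(u, v) in f_i, and replace dx_i by d F_i = (∂F_i/∂u) du + (∂F_i/∂v) dv.
  For the x component: f_1(F) = -12*u^2 + 3*u*v + v; d F_1 = (0) du + (1) dv
  For the y component: f_2(F) = u*(-6*u + v); d F_2 = (-6*u) du + (0) dv
  For the z component: f_3(F) = 6*u^2 - 2; d F_3 = (-6*u + v) du + (u) dv
Combining and collecting du, dv coefficients:
  coeff of du: 12*u - 2*v
  coeff of dv: 6*u^3 - 12*u^2 + 3*u*v - 2*u + v
F^* omega = (12*u - 2*v) du + (6*u^3 - 12*u^2 + 3*u*v - 2*u + v) dv.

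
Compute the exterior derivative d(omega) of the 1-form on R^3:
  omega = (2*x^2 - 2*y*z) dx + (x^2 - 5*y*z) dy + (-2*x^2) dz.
d(omega) = (2*x + 2*z) dx ∧ dy + (-4*x + 2*y) dx ∧ dz + (5*y) dy ∧ dz

For a 1-form omega = sum_i f_i dx_i, the exterior derivative is
  d(omega) = sum_{i < j} (∂f_j/∂x_i - ∂f_i/∂x_j) dx_i ∧ dx_j.
  coefficient of dx ∧ dy: ∂f_2/∂x - ∂f_1/∂y = ∂(x^2 - 5*y*z)/∂x - ∂(2*x^2 - 2*y*z)/∂y = 2*x + 2*z
  coefficient of dx ∧ dz: ∂f_3/∂x - ∂f_1/∂z = ∂(-2*x^2)/∂x - ∂(2*x^2 - 2*y*z)/∂z = -4*x + 2*y
  coefficient of dy ∧ dz: ∂f_3/∂y - ∂f_2/∂z = ∂(-2*x^2)/∂y - ∂(x^2 - 5*y*z)/∂z = 5*y
Assembling: d(omega) = (2*x + 2*z) dx ∧ dy + (-4*x + 2*y) dx ∧ dz + (5*y) dy ∧ dz.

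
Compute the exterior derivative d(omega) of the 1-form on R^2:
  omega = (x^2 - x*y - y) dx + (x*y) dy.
d(omega) = (x + y + 1) dx ∧ dy

For a 1-form omega = sum_i f_i dx_i, the exterior derivative is
  d(omega) = sum_{i < j} (∂f_j/∂x_i - ∂f_i/∂x_j) dx_i ∧ dx_j.
  coefficient of dx ∧ dy: ∂f_2/∂x - ∂f_1/∂y = ∂(x*y)/∂x - ∂(x^2 - x*y - y)/∂y = x + y + 1
Assembling: d(omega) = (x + y + 1) dx ∧ dy.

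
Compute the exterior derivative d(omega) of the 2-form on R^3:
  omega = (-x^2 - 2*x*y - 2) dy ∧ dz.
d(omega) = (-2*x - 2*y) dx ∧ dy ∧ dz

For a 2-form omega = sum_{i<j} g_{ij} dx_i ∧ dx_j, the exterior derivative is
  d(omega) = sum_{i<j} d(g_{ij}) ∧ dx_i ∧ dx_j = sum_{i<j, k} (∂g_{ij}/∂x_k) dx_k ∧ dx_i ∧ dx_j.
Expand each term, using dx_k ∧ dx_i ∧ dx_j = sgn(permutation) dx_{(a)} ∧ dx_{(b)} ∧ dx_{(c)} with (a < b < c) sorted:
  d(-x^2 - 2*x*y - 2) includes (∂/∂x)(-x^2 - 2*x*y - 2) dx = (-2*x - 2*y) dx, which multiplied by dy ∧ dz gives (-2*x - 2*y) dx ∧ dy ∧ dz
Collecting like 3-forms: d(omega) = (-2*x - 2*y) dx ∧ dy ∧ dz.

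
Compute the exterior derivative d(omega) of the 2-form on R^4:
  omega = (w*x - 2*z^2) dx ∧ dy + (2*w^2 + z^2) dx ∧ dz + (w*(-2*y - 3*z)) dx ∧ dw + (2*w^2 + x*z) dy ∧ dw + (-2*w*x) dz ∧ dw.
d(omega) = (-4*z) dx ∧ dy ∧ dz + (2*w + x + z) dx ∧ dy ∧ dw + (5*w) dx ∧ dz ∧ dw + (-x) dy ∧ dz ∧ dw

For a 2-form omega = sum_{i<j} g_{ij} dx_i ∧ dx_j, the exterior derivative is
  d(omega) = sum_{i<j} d(g_{ij}) ∧ dx_i ∧ dx_j = sum_{i<j, k} (∂g_{ij}/∂x_k) dx_k ∧ dx_i ∧ dx_j.
Expand each term, using dx_k ∧ dx_i ∧ dx_j = sgn(permutation) dx_{(a)} ∧ dx_{(b)} ∧ dx_{(c)} with (a < b < c) sorted:
  d(w*x - 2*z^2) includes (∂/∂z)(w*x - 2*z^2) dz = (-4*z) dz, which multiplied by dx ∧ dy gives (-4*z) dx ∧ dy ∧ dz
  d(w*x - 2*z^2) includes (∂/∂w)(w*x - 2*z^2) dw = (x) dw, which multiplied by dx ∧ dy gives (x) dx ∧ dy ∧ dw
  d(2*w^2 + z^2) includes (∂/∂w)(2*w^2 + z^2) dw = (4*w) dw, which multiplied by dx ∧ dz gives (4*w) dx ∧ dz ∧ dw
  d(w*(-2*y - 3*z)) includes (∂/∂y)(w*(-2*y - 3*z)) dy = (-2*w) dy, which multiplied by dx ∧ dw gives (2*w) dx ∧ dy ∧ dw
  d(w*(-2*y - 3*z)) includes (∂/∂z)(w*(-2*y - 3*z)) dz = (-3*w) dz, which multiplied by dx ∧ dw gives (3*w) dx ∧ dz ∧ dw
  d(2*w^2 + x*z) includes (∂/∂x)(2*w^2 + x*z) dx = (z) dx, which multiplied by dy ∧ dw gives (z) dx ∧ dy ∧ dw
  d(2*w^2 + x*z) includes (∂/∂z)(2*w^2 + x*z) dz = (x) dz, which multiplied by dy ∧ dw gives (-x) dy ∧ dz ∧ dw
  d(-2*w*x) includes (∂/∂x)(-2*w*x) dx = (-2*w) dx, which multiplied by dz ∧ dw gives (-2*w) dx ∧ dz ∧ dw
Collecting like 3-forms: d(omega) = (-4*z) dx ∧ dy ∧ dz + (2*w + x + z) dx ∧ dy ∧ dw + (5*w) dx ∧ dz ∧ dw + (-x) dy ∧ dz ∧ dw.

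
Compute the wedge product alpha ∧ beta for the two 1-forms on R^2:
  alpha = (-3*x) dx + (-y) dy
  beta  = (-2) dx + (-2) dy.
alpha ∧ beta = (6*x - 2*y) dx ∧ dy

Distribute the wedge, using dx_i ∧ dx_j = -dx_j ∧ dx_i and dx_i ∧ dx_i = 0. For each pair (i, j) with i < j, the coefficient of dx_i ∧ dx_j in alpha ∧ beta is (alpha_i * beta_j - alpha_j * beta_i). Collecting: alpha ∧ beta = (6*x - 2*y) dx ∧ dy.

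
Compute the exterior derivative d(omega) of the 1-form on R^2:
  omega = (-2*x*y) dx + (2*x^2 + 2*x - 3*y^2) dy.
d(omega) = (6*x + 2) dx ∧ dy

For a 1-form omega = sum_i f_i dx_i, the exterior derivative is
  d(omega) = sum_{i < j} (∂f_j/∂x_i - ∂f_i/∂x_j) dx_i ∧ dx_j.
  coefficient of dx ∧ dy: ∂f_2/∂x - ∂f_1/∂y = ∂(2*x^2 + 2*x - 3*y^2)/∂x - ∂(-2*x*y)/∂y = 6*x + 2
Assembling: d(omega) = (6*x + 2) dx ∧ dy.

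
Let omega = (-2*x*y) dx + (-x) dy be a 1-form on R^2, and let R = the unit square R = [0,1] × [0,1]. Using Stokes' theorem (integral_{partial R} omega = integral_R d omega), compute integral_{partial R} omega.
integral_(partial R) omega = 0

Stokes: integral_partial_R omega = integral_R d omega with d omega = (∂Q/∂x - ∂P/∂y) dx ∧ dy.
  ∂Q/∂x = -1
  ∂P/∂y = -2*x
  integrand = ∂Q/∂x - ∂P/∂y = 2*x - 1.
Integrating over R: integral_0^1 integral_0^1 (2*x - 1) dx dy = 0.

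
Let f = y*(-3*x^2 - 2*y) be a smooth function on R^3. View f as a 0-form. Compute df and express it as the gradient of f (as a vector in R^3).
df = (-6*x*y) dx + (-3*x^2 - 4*y) dy + (0) dz; grad f = (-6*x*y, -3*x^2 - 4*y, 0)

For a 0-form f, d f = (∂f/∂x) dx + (∂f/∂y) dy + (∂f/∂z) dz. The components of the vector representation are exactly the entries of grad f in Cartesian coordinates:
  ∂f/∂x = -6*x*y
  ∂f/∂y = -3*x^2 - 4*y
  ∂f/∂z = 0.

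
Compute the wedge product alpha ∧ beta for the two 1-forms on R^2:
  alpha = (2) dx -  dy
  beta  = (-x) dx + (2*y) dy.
alpha ∧ beta = (-x + 4*y) dx ∧ dy

Distribute the wedge, using dx_i ∧ dx_j = -dx_j ∧ dx_i and dx_i ∧ dx_i = 0. For each pair (i, j) with i < j, the coefficient of dx_i ∧ dx_j in alpha ∧ beta is (alpha_i * beta_j - alpha_j * beta_i). Collecting: alpha ∧ beta = (-x + 4*y) dx ∧ dy.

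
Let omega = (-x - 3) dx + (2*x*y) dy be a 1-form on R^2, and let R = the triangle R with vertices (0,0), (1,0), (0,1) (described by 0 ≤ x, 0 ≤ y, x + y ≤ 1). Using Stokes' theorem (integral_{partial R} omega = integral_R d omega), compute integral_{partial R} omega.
integral_(partial R) omega = 1/3

Stokes: integral_partial_R omega = integral_R d omega with d omega = (∂Q/∂x - ∂P/∂y) dx ∧ dy.
  ∂Q/∂x = 2*y
  ∂P/∂y = 0
  integrand = ∂Q/∂x - ∂P/∂y = 2*y.
Integrating over R: integral_0^1 integral_0^{1-x} (2*y) dy dx = 1/3.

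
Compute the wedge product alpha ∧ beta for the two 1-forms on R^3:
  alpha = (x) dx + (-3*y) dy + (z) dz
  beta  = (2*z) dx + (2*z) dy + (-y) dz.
alpha ∧ beta = (2*z*(x + 3*y)) dx ∧ dy + (-x*y - 2*z^2) dx ∧ dz + (3*y^2 - 2*z^2) dy ∧ dz

Distribute the wedge, using dx_i ∧ dx_j = -dx_j ∧ dx_i and dx_i ∧ dx_i = 0. For each pair (i, j) with i < j, the coefficient of dx_i ∧ dx_j in alpha ∧ beta is (alpha_i * beta_j - alpha_j * beta_i). Collecting: alpha ∧ beta = (2*z*(x + 3*y)) dx ∧ dy + (-x*y - 2*z^2) dx ∧ dz + (3*y^2 - 2*z^2) dy ∧ dz.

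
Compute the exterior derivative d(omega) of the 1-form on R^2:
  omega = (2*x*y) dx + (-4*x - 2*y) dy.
d(omega) = (-2*x - 4) dx ∧ dy

For a 1-form omega = sum_i f_i dx_i, the exterior derivative is
  d(omega) = sum_{i < j} (∂f_j/∂x_i - ∂f_i/∂x_j) dx_i ∧ dx_j.
  coefficient of dx ∧ dy: ∂f_2/∂x - ∂f_1/∂y = ∂(-4*x - 2*y)/∂x - ∂(2*x*y)/∂y = -2*x - 4
Assembling: d(omega) = (-2*x - 4) dx ∧ dy.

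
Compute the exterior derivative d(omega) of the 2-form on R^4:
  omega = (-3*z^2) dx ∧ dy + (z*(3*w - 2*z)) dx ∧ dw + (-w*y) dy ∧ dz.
d(omega) = (-6*z) dx ∧ dy ∧ dz + (-3*w + 4*z) dx ∧ dz ∧ dw + (-y) dy ∧ dz ∧ dw

For a 2-form omega = sum_{i<j} g_{ij} dx_i ∧ dx_j, the exterior derivative is
  d(omega) = sum_{i<j} d(g_{ij}) ∧ dx_i ∧ dx_j = sum_{i<j, k} (∂g_{ij}/∂x_k) dx_k ∧ dx_i ∧ dx_j.
Expand each term, using dx_k ∧ dx_i ∧ dx_j = sgn(permutation) dx_{(a)} ∧ dx_{(b)} ∧ dx_{(c)} with (a < b < c) sorted:
  d(-3*z^2) includes (∂/∂z)(-3*z^2) dz = (-6*z) dz, which multiplied by dx ∧ dy gives (-6*z) dx ∧ dy ∧ dz
  d(z*(3*w - 2*z)) includes (∂/∂z)(z*(3*w - 2*z)) dz = (3*w - 4*z) dz, which multiplied by dx ∧ dw gives (-3*w + 4*z) dx ∧ dz ∧ dw
  d(-w*y) includes (∂/∂w)(-w*y) dw = (-y) dw, which multiplied by dy ∧ dz gives (-y) dy ∧ dz ∧ dw
Collecting like 3-forms: d(omega) = (-6*z) dx ∧ dy ∧ dz + (-3*w + 4*z) dx ∧ dz ∧ dw + (-y) dy ∧ dz ∧ dw.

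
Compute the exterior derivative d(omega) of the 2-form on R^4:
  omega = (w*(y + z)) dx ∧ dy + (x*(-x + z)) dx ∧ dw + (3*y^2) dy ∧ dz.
d(omega) = (w) dx ∧ dy ∧ dz + (y + z) dx ∧ dy ∧ dw + (-x) dx ∧ dz ∧ dw

For a 2-form omega = sum_{i<j} g_{ij} dx_i ∧ dx_j, the exterior derivative is
  d(omega) = sum_{i<j} d(g_{ij}) ∧ dx_i ∧ dx_j = sum_{i<j, k} (∂g_{ij}/∂x_k) dx_k ∧ dx_i ∧ dx_j.
Expand each term, using dx_k ∧ dx_i ∧ dx_j = sgn(permutation) dx_{(a)} ∧ dx_{(b)} ∧ dx_{(c)} with (a < b < c) sorted:
  d(w*(y + z)) includes (∂/∂z)(w*(y + z)) dz = (w) dz, which multiplied by dx ∧ dy gives (w) dx ∧ dy ∧ dz
  d(w*(y + z)) includes (∂/∂w)(w*(y + z)) dw = (y + z) dw, which multiplied by dx ∧ dy gives (y + z) dx ∧ dy ∧ dw
  d(x*(-x + z)) includes (∂/∂z)(x*(-x + z)) dz = (x) dz, which multiplied by dx ∧ dw gives (-x) dx ∧ dz ∧ dw
Collecting like 3-forms: d(omega) = (w) dx ∧ dy ∧ dz + (y + z) dx ∧ dy ∧ dw + (-x) dx ∧ dz ∧ dw.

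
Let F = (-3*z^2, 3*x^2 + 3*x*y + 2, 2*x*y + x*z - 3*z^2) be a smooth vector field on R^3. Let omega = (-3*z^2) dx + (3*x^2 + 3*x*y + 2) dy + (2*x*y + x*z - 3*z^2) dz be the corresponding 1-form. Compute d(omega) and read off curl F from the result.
d(omega) = (2*x) dy ∧ dz + (-2*y - 7*z) dz ∧ dx + (6*x + 3*y) dx ∧ dy; curl F = (2*x, -2*y - 7*z, 6*x + 3*y)

d omega = sum_{i<j} (∂f_j/∂x_i - ∂f_i/∂x_j) dx_i ∧ dx_j. Under the identification (dy ∧ dz, dz ∧ dx, dx ∧ dy) ↔ (e_x, e_y, e_z), the coefficients are exactly the components of curl F. Compute:
  ∂R/∂y - ∂Q/∂z = (2*x) - (0) = 2*x
  ∂P/∂z - ∂R/∂x = (-6*z) - (2*y + z) = -2*y - 7*z
  ∂Q/∂x - ∂P/∂y = (6*x + 3*y) - (0) = 6*x + 3*y.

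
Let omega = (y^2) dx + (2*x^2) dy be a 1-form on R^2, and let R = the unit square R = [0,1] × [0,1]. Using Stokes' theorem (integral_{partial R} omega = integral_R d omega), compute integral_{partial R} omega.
integral_(partial R) omega = 1

Stokes: integral_partial_R omega = integral_R d omega with d omega = (∂Q/∂x - ∂P/∂y) dx ∧ dy.
  ∂Q/∂x = 4*x
  ∂P/∂y = 2*y
  integrand = ∂Q/∂x - ∂P/∂y = 4*x - 2*y.
Integrating over R: integral_0^1 integral_0^1 (4*x - 2*y) dx dy = 1.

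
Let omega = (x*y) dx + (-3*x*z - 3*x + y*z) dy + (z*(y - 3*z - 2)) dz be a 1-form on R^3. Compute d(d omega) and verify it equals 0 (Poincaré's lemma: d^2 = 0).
d(d omega) = 0

Step 1: d omega = sum_{i<j} (∂f_j/∂x_i - ∂f_i/∂x_j) dx_i ∧ dx_j:
  coeff of dx ∧ dy: -x - 3*z - 3
  coeff of dx ∧ dz: 0
  coeff of dy ∧ dz: 3*x - y + z
Step 2: Apply d again to each 2-form coefficient. The only possible 3-form in R^3 is dx ∧ dy ∧ dz, with coefficient
  ∂(coeff of dy∧dz)/∂x - ∂(coeff of dx∧dz)/∂y + ∂(coeff of dx∧dy)/∂z
  = ∂/∂x (3*x - y + z) - ∂/∂y (0) + ∂/∂z (-x - 3*z - 3).
Each of these terms simplifies to sums of mixed partials that cancel in pairs. The result is 0 (by equality of mixed partials for smooth functions — Schwarz / Clairaut).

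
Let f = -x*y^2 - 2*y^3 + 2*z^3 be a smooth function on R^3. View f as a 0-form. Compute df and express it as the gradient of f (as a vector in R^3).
df = (-y^2) dx + (2*y*(-x - 3*y)) dy + (6*z^2) dz; grad f = (-y^2, 2*y*(-x - 3*y), 6*z^2)

For a 0-form f, d f = (∂f/∂x) dx + (∂f/∂y) dy + (∂f/∂z) dz. The components of the vector representation are exactly the entries of grad f in Cartesian coordinates:
  ∂f/∂x = -y^2
  ∂f/∂y = 2*y*(-x - 3*y)
  ∂f/∂z = 6*z^2.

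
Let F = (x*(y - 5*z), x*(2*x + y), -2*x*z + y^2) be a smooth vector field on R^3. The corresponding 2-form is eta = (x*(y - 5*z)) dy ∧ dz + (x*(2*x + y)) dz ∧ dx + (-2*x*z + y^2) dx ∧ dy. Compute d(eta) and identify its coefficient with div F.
d(eta) = (-x + y - 5*z) dx ∧ dy ∧ dz; div F = -x + y - 5*z

For a 2-form in R^3 of the form above, applying d gives a 3-form with coefficient ∂P/∂x + ∂Q/∂y + ∂R/∂z:
  ∂P/∂x = y - 5*z
  ∂Q/∂y = x
  ∂R/∂z = -2*x
Sum = -x + y - 5*z, which is exactly div F.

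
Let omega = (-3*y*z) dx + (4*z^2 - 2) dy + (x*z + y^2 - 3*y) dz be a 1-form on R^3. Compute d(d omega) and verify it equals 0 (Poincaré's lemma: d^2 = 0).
d(d omega) = 0

Step 1: d omega = sum_{i<j} (∂f_j/∂x_i - ∂f_i/∂x_j) dx_i ∧ dx_j:
  coeff of dx ∧ dy: 3*z
  coeff of dx ∧ dz: 3*y + z
  coeff of dy ∧ dz: 2*y - 8*z - 3
Step 2: Apply d again to each 2-form coefficient. The only possible 3-form in R^3 is dx ∧ dy ∧ dz, with coefficient
  ∂(coeff of dy∧dz)/∂x - ∂(coeff of dx∧dz)/∂y + ∂(coeff of dx∧dy)/∂z
  = ∂/∂x (2*y - 8*z - 3) - ∂/∂y (3*y + z) + ∂/∂z (3*z).
Each of these terms simplifies to sums of mixed partials that cancel in pairs. The result is 0 (by equality of mixed partials for smooth functions — Schwarz / Clairaut).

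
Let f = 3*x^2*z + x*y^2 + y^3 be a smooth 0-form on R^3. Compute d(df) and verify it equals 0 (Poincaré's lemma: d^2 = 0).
d(df) = 0

Step 1: df = sum_i (∂f/∂x_i) dx_i = (6*x*z + y^2) dx + (y*(2*x + 3*y)) dy + (3*x^2) dz.
Step 2: Apply d again. Using the 1-form formula, the coefficient of dx ∧ dy in d(df) is ∂^2 f/∂x ∂y - ∂^2 f/∂y ∂x = (2*y) - (2*y) = 0 (equality of mixed partials for smooth f).
Similarly for dx ∧ dz and dy ∧ dz — all coefficients vanish. So d(df) = 0.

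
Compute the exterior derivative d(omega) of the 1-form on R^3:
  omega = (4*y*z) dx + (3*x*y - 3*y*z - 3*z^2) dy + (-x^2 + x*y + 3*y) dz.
d(omega) = (3*y - 4*z) dx ∧ dy + (-2*x - 3*y) dx ∧ dz + (x + 3*y + 6*z + 3) dy ∧ dz

For a 1-form omega = sum_i f_i dx_i, the exterior derivative is
  d(omega) = sum_{i < j} (∂f_j/∂x_i - ∂f_i/∂x_j) dx_i ∧ dx_j.
  coefficient of dx ∧ dy: ∂f_2/∂x - ∂f_1/∂y = ∂(3*x*y - 3*y*z - 3*z^2)/∂x - ∂(4*y*z)/∂y = 3*y - 4*z
  coefficient of dx ∧ dz: ∂f_3/∂x - ∂f_1/∂z = ∂(-x^2 + x*y + 3*y)/∂x - ∂(4*y*z)/∂z = -2*x - 3*y
  coefficient of dy ∧ dz: ∂f_3/∂y - ∂f_2/∂z = ∂(-x^2 + x*y + 3*y)/∂y - ∂(3*x*y - 3*y*z - 3*z^2)/∂z = x + 3*y + 6*z + 3
Assembling: d(omega) = (3*y - 4*z) dx ∧ dy + (-2*x - 3*y) dx ∧ dz + (x + 3*y + 6*z + 3) dy ∧ dz.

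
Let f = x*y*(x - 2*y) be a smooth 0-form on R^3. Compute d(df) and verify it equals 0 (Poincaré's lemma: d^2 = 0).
d(df) = 0

Step 1: df = sum_i (∂f/∂x_i) dx_i = (2*y*(x - y)) dx + (x*(x - 4*y)) dy + (0) dz.
Step 2: Apply d again. Using the 1-form formula, the coefficient of dx ∧ dy in d(df) is ∂^2 f/∂x ∂y - ∂^2 f/∂y ∂x = (2*x - 4*y) - (2*x - 4*y) = 0 (equality of mixed partials for smooth f).
Similarly for dx ∧ dz and dy ∧ dz — all coefficients vanish. So d(df) = 0.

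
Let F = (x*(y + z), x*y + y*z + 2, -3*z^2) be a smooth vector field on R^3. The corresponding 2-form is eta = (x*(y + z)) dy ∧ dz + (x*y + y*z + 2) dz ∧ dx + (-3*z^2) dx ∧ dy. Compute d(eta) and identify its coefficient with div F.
d(eta) = (x + y - 4*z) dx ∧ dy ∧ dz; div F = x + y - 4*z

For a 2-form in R^3 of the form above, applying d gives a 3-form with coefficient ∂P/∂x + ∂Q/∂y + ∂R/∂z:
  ∂P/∂x = y + z
  ∂Q/∂y = x + z
  ∂R/∂z = -6*z
Sum = x + y - 4*z, which is exactly div F.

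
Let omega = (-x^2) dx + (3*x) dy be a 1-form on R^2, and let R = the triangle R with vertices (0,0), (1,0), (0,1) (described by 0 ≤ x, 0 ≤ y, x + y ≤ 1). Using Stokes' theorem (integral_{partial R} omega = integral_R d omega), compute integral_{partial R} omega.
integral_(partial R) omega = 3/2

Stokes: integral_partial_R omega = integral_R d omega with d omega = (∂Q/∂x - ∂P/∂y) dx ∧ dy.
  ∂Q/∂x = 3
  ∂P/∂y = 0
  integrand = ∂Q/∂x - ∂P/∂y = 3.
Integrating over R: integral_0^1 integral_0^{1-x} (3) dy dx = 3/2.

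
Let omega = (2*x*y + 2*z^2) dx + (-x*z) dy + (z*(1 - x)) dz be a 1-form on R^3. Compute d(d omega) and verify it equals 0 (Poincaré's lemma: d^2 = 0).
d(d omega) = 0

Step 1: d omega = sum_{i<j} (∂f_j/∂x_i - ∂f_i/∂x_j) dx_i ∧ dx_j:
  coeff of dx ∧ dy: -2*x - z
  coeff of dx ∧ dz: -5*z
  coeff of dy ∧ dz: x
Step 2: Apply d again to each 2-form coefficient. The only possible 3-form in R^3 is dx ∧ dy ∧ dz, with coefficient
  ∂(coeff of dy∧dz)/∂x - ∂(coeff of dx∧dz)/∂y + ∂(coeff of dx∧dy)/∂z
  = ∂/∂x (x) - ∂/∂y (-5*z) + ∂/∂z (-2*x - z).
Each of these terms simplifies to sums of mixed partials that cancel in pairs. The result is 0 (by equality of mixed partials for smooth functions — Schwarz / Clairaut).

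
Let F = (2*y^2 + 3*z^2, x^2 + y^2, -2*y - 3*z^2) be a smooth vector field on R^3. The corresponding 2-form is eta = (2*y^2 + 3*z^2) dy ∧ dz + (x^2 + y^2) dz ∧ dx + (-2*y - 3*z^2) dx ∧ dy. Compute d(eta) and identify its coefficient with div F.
d(eta) = (2*y - 6*z) dx ∧ dy ∧ dz; div F = 2*y - 6*z

For a 2-form in R^3 of the form above, applying d gives a 3-form with coefficient ∂P/∂x + ∂Q/∂y + ∂R/∂z:
  ∂P/∂x = 0
  ∂Q/∂y = 2*y
  ∂R/∂z = -6*z
Sum = 2*y - 6*z, which is exactly div F.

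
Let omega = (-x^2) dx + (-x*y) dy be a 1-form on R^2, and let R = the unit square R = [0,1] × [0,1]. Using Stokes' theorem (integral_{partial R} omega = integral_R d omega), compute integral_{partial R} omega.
integral_(partial R) omega = -1/2

Stokes: integral_partial_R omega = integral_R d omega with d omega = (∂Q/∂x - ∂P/∂y) dx ∧ dy.
  ∂Q/∂x = -y
  ∂P/∂y = 0
  integrand = ∂Q/∂x - ∂P/∂y = -y.
Integrating over R: integral_0^1 integral_0^1 (-y) dx dy = -1/2.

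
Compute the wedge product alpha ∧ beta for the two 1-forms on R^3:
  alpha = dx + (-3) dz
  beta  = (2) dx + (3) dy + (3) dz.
alpha ∧ beta = (3) dx ∧ dy + (9) dx ∧ dz + (9) dy ∧ dz

Distribute the wedge, using dx_i ∧ dx_j = -dx_j ∧ dx_i and dx_i ∧ dx_i = 0. For each pair (i, j) with i < j, the coefficient of dx_i ∧ dx_j in alpha ∧ beta is (alpha_i * beta_j - alpha_j * beta_i). Collecting: alpha ∧ beta = (3) dx ∧ dy + (9) dx ∧ dz + (9) dy ∧ dz.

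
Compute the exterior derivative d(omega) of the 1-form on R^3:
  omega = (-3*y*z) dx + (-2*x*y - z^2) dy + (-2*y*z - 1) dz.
d(omega) = (-2*y + 3*z) dx ∧ dy + (3*y) dx ∧ dz

For a 1-form omega = sum_i f_i dx_i, the exterior derivative is
  d(omega) = sum_{i < j} (∂f_j/∂x_i - ∂f_i/∂x_j) dx_i ∧ dx_j.
  coefficient of dx ∧ dy: ∂f_2/∂x - ∂f_1/∂y = ∂(-2*x*y - z^2)/∂x - ∂(-3*y*z)/∂y = -2*y + 3*z
  coefficient of dx ∧ dz: ∂f_3/∂x - ∂f_1/∂z = ∂(-2*y*z - 1)/∂x - ∂(-3*y*z)/∂z = 3*y
Assembling: d(omega) = (-2*y + 3*z) dx ∧ dy + (3*y) dx ∧ dz.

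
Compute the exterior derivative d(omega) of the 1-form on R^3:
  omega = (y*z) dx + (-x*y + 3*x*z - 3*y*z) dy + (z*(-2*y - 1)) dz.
d(omega) = (-y + 2*z) dx ∧ dy + (-y) dx ∧ dz + (-3*x + 3*y - 2*z) dy ∧ dz

For a 1-form omega = sum_i f_i dx_i, the exterior derivative is
  d(omega) = sum_{i < j} (∂f_j/∂x_i - ∂f_i/∂x_j) dx_i ∧ dx_j.
  coefficient of dx ∧ dy: ∂f_2/∂x - ∂f_1/∂y = ∂(-x*y + 3*x*z - 3*y*z)/∂x - ∂(y*z)/∂y = -y + 2*z
  coefficient of dx ∧ dz: ∂f_3/∂x - ∂f_1/∂z = ∂(z*(-2*y - 1))/∂x - ∂(y*z)/∂z = -y
  coefficient of dy ∧ dz: ∂f_3/∂y - ∂f_2/∂z = ∂(z*(-2*y - 1))/∂y - ∂(-x*y + 3*x*z - 3*y*z)/∂z = -3*x + 3*y - 2*z
Assembling: d(omega) = (-y + 2*z) dx ∧ dy + (-y) dx ∧ dz + (-3*x + 3*y - 2*z) dy ∧ dz.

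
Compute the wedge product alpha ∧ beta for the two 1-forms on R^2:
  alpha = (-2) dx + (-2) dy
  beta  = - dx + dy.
alpha ∧ beta = (-4) dx ∧ dy

Distribute the wedge, using dx_i ∧ dx_j = -dx_j ∧ dx_i and dx_i ∧ dx_i = 0. For each pair (i, j) with i < j, the coefficient of dx_i ∧ dx_j in alpha ∧ beta is (alpha_i * beta_j - alpha_j * beta_i). Collecting: alpha ∧ beta = (-4) dx ∧ dy.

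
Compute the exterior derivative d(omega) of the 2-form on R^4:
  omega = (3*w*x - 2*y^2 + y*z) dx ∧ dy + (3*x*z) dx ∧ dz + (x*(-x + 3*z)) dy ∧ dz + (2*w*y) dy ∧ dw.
d(omega) = (-2*x + y + 3*z) dx ∧ dy ∧ dz + (3*x) dx ∧ dy ∧ dw

For a 2-form omega = sum_{i<j} g_{ij} dx_i ∧ dx_j, the exterior derivative is
  d(omega) = sum_{i<j} d(g_{ij}) ∧ dx_i ∧ dx_j = sum_{i<j, k} (∂g_{ij}/∂x_k) dx_k ∧ dx_i ∧ dx_j.
Expand each term, using dx_k ∧ dx_i ∧ dx_j = sgn(permutation) dx_{(a)} ∧ dx_{(b)} ∧ dx_{(c)} with (a < b < c) sorted:
  d(3*w*x - 2*y^2 + y*z) includes (∂/∂z)(3*w*x - 2*y^2 + y*z) dz = (y) dz, which multiplied by dx ∧ dy gives (y) dx ∧ dy ∧ dz
  d(3*w*x - 2*y^2 + y*z) includes (∂/∂w)(3*w*x - 2*y^2 + y*z) dw = (3*x) dw, which multiplied by dx ∧ dy gives (3*x) dx ∧ dy ∧ dw
  d(x*(-x + 3*z)) includes (∂/∂x)(x*(-x + 3*z)) dx = (-2*x + 3*z) dx, which multiplied by dy ∧ dz gives (-2*x + 3*z) dx ∧ dy ∧ dz
Collecting like 3-forms: d(omega) = (-2*x + y + 3*z) dx ∧ dy ∧ dz + (3*x) dx ∧ dy ∧ dw.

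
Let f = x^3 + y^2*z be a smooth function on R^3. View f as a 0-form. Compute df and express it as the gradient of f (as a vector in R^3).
df = (3*x^2) dx + (2*y*z) dy + (y^2) dz; grad f = (3*x^2, 2*y*z, y^2)

For a 0-form f, d f = (∂f/∂x) dx + (∂f/∂y) dy + (∂f/∂z) dz. The components of the vector representation are exactly the entries of grad f in Cartesian coordinates:
  ∂f/∂x = 3*x^2
  ∂f/∂y = 2*y*z
  ∂f/∂z = y^2.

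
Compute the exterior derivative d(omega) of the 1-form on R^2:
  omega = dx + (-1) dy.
d(omega) = 0

For a 1-form omega = sum_i f_i dx_i, the exterior derivative is
  d(omega) = sum_{i < j} (∂f_j/∂x_i - ∂f_i/∂x_j) dx_i ∧ dx_j.

Assembling: d(omega) = 0.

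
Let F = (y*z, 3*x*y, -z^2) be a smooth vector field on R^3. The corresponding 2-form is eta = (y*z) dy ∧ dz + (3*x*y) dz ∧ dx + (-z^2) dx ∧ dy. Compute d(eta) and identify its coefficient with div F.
d(eta) = (3*x - 2*z) dx ∧ dy ∧ dz; div F = 3*x - 2*z

For a 2-form in R^3 of the form above, applying d gives a 3-form with coefficient ∂P/∂x + ∂Q/∂y + ∂R/∂z:
  ∂P/∂x = 0
  ∂Q/∂y = 3*x
  ∂R/∂z = -2*z
Sum = 3*x - 2*z, which is exactly div F.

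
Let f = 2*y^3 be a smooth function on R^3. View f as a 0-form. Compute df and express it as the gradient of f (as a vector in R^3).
df = (0) dx + (6*y^2) dy + (0) dz; grad f = (0, 6*y^2, 0)

For a 0-form f, d f = (∂f/∂x) dx + (∂f/∂y) dy + (∂f/∂z) dz. The components of the vector representation are exactly the entries of grad f in Cartesian coordinates:
  ∂f/∂x = 0
  ∂f/∂y = 6*y^2
  ∂f/∂z = 0.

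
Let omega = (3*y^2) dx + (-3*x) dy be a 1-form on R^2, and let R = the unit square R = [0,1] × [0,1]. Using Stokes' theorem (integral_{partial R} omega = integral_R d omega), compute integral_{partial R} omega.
integral_(partial R) omega = -6

Stokes: integral_partial_R omega = integral_R d omega with d omega = (∂Q/∂x - ∂P/∂y) dx ∧ dy.
  ∂Q/∂x = -3
  ∂P/∂y = 6*y
  integrand = ∂Q/∂x - ∂P/∂y = -6*y - 3.
Integrating over R: integral_0^1 integral_0^1 (-6*y - 3) dx dy = -6.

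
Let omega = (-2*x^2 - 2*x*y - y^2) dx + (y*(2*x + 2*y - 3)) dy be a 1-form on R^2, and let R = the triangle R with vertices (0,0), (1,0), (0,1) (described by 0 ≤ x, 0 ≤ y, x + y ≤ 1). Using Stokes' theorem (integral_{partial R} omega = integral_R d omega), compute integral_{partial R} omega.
integral_(partial R) omega = 1

Stokes: integral_partial_R omega = integral_R d omega with d omega = (∂Q/∂x - ∂P/∂y) dx ∧ dy.
  ∂Q/∂x = 2*y
  ∂P/∂y = -2*x - 2*y
  integrand = ∂Q/∂x - ∂P/∂y = 2*x + 4*y.
Integrating over R: integral_0^1 integral_0^{1-x} (2*x + 4*y) dy dx = 1.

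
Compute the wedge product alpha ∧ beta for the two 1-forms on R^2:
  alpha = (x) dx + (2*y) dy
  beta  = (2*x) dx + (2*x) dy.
alpha ∧ beta = (2*x*(x - 2*y)) dx ∧ dy

Distribute the wedge, using dx_i ∧ dx_j = -dx_j ∧ dx_i and dx_i ∧ dx_i = 0. For each pair (i, j) with i < j, the coefficient of dx_i ∧ dx_j in alpha ∧ beta is (alpha_i * beta_j - alpha_j * beta_i). Collecting: alpha ∧ beta = (2*x*(x - 2*y)) dx ∧ dy.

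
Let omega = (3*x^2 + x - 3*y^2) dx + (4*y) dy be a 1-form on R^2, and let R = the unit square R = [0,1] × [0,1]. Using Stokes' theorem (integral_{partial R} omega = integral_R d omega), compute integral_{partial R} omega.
integral_(partial R) omega = 3

Stokes: integral_partial_R omega = integral_R d omega with d omega = (∂Q/∂x - ∂P/∂y) dx ∧ dy.
  ∂Q/∂x = 0
  ∂P/∂y = -6*y
  integrand = ∂Q/∂x - ∂P/∂y = 6*y.
Integrating over R: integral_0^1 integral_0^1 (6*y) dx dy = 3.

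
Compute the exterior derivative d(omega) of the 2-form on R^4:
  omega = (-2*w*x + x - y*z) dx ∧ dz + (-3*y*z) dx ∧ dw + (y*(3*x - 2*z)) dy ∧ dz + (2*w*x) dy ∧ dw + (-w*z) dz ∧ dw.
d(omega) = (3*y + z) dx ∧ dy ∧ dz + (-2*x + 3*y) dx ∧ dz ∧ dw + (2*w + 3*z) dx ∧ dy ∧ dw

For a 2-form omega = sum_{i<j} g_{ij} dx_i ∧ dx_j, the exterior derivative is
  d(omega) = sum_{i<j} d(g_{ij}) ∧ dx_i ∧ dx_j = sum_{i<j, k} (∂g_{ij}/∂x_k) dx_k ∧ dx_i ∧ dx_j.
Expand each term, using dx_k ∧ dx_i ∧ dx_j = sgn(permutation) dx_{(a)} ∧ dx_{(b)} ∧ dx_{(c)} with (a < b < c) sorted:
  d(-2*w*x + x - y*z) includes (∂/∂y)(-2*w*x + x - y*z) dy = (-z) dy, which multiplied by dx ∧ dz gives (z) dx ∧ dy ∧ dz
  d(-2*w*x + x - y*z) includes (∂/∂w)(-2*w*x + x - y*z) dw = (-2*x) dw, which multiplied by dx ∧ dz gives (-2*x) dx ∧ dz ∧ dw
  d(-3*y*z) includes (∂/∂y)(-3*y*z) dy = (-3*z) dy, which multiplied by dx ∧ dw gives (3*z) dx ∧ dy ∧ dw
  d(-3*y*z) includes (∂/∂z)(-3*y*z) dz = (-3*y) dz, which multiplied by dx ∧ dw gives (3*y) dx ∧ dz ∧ dw
  d(y*(3*x - 2*z)) includes (∂/∂x)(y*(3*x - 2*z)) dx = (3*y) dx, which multiplied by dy ∧ dz gives (3*y) dx ∧ dy ∧ dz
  d(2*w*x) includes (∂/∂x)(2*w*x) dx = (2*w) dx, which multiplied by dy ∧ dw gives (2*w) dx ∧ dy ∧ dw
Collecting like 3-forms: d(omega) = (3*y + z) dx ∧ dy ∧ dz + (-2*x + 3*y) dx ∧ dz ∧ dw + (2*w + 3*z) dx ∧ dy ∧ dw.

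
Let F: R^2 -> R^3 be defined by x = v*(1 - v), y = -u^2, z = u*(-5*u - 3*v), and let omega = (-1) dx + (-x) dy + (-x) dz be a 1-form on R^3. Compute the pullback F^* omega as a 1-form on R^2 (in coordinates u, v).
F^* omega = (3*v*(-4*u*v + 4*u - v^2 + v)) du + (-3*u*v^2 + 3*u*v + 2*v - 1) dv

Using F^*(f dg) = (f ∘ F) d(g ∘ F), substitute each coordinate x_i by F_i(u, v) in f_i, and replace dx_i by d F_i = (∂F_i/∂u) du + (∂F_i/∂v) dv.
  For the x component: f_1(F) = -1; d F_1 = (0) du + (1 - 2*v) dv
  For the y component: f_2(F) = v*(v - 1); d F_2 = (-2*u) du + (0) dv
  For the z component: f_3(F) = v*(v - 1); d F_3 = (-10*u - 3*v) du + (-3*u) dv
Combining and collecting du, dv coefficients:
  coeff of du: 3*v*(-4*u*v + 4*u - v^2 + v)
  coeff of dv: -3*u*v^2 + 3*u*v + 2*v - 1
F^* omega = (3*v*(-4*u*v + 4*u - v^2 + v)) du + (-3*u*v^2 + 3*u*v + 2*v - 1) dv.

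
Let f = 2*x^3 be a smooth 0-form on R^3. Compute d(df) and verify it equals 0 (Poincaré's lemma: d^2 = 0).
d(df) = 0

Step 1: df = sum_i (∂f/∂x_i) dx_i = (6*x^2) dx + (0) dy + (0) dz.
Step 2: Apply d again. Using the 1-form formula, the coefficient of dx ∧ dy in d(df) is ∂^2 f/∂x ∂y - ∂^2 f/∂y ∂x = (0) - (0) = 0 (equality of mixed partials for smooth f).
Similarly for dx ∧ dz and dy ∧ dz — all coefficients vanish. So d(df) = 0.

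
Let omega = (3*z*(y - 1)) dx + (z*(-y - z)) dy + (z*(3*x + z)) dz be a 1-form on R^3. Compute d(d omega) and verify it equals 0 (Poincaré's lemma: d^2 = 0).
d(d omega) = 0

Step 1: d omega = sum_{i<j} (∂f_j/∂x_i - ∂f_i/∂x_j) dx_i ∧ dx_j:
  coeff of dx ∧ dy: -3*z
  coeff of dx ∧ dz: -3*y + 3*z + 3
  coeff of dy ∧ dz: y + 2*z
Step 2: Apply d again to each 2-form coefficient. The only possible 3-form in R^3 is dx ∧ dy ∧ dz, with coefficient
  ∂(coeff of dy∧dz)/∂x - ∂(coeff of dx∧dz)/∂y + ∂(coeff of dx∧dy)/∂z
  = ∂/∂x (y + 2*z) - ∂/∂y (-3*y + 3*z + 3) + ∂/∂z (-3*z).
Each of these terms simplifies to sums of mixed partials that cancel in pairs. The result is 0 (by equality of mixed partials for smooth functions — Schwarz / Clairaut).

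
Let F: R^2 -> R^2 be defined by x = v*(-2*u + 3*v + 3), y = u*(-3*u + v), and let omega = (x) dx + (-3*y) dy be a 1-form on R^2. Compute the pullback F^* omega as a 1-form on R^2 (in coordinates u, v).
F^* omega = (-54*u^3 + 27*u^2*v + u*v^2 - 6*v^3 - 6*v^2) du + (9*u^3 + u^2*v - 18*u*v^2 - 12*u*v + 18*v^3 + 27*v^2 + 9*v) dv

Using F^*(f dg) = (f ∘ F) d(g ∘ F), substitute each coordinate x_i by F_i(u, v) in f_i, and replace dx_i by d F_i = (∂F_i/∂u) du + (∂F_i/∂v) dv.
  For the x component: f_1(F) = v*(-2*u + 3*v + 3); d F_1 = (-2*v) du + (-2*u + 6*v + 3) dv
  For the y component: f_2(F) = 3*u*(3*u - v); d F_2 = (-6*u + v) du + (u) dv
Combining and collecting du, dv coefficients:
  coeff of du: -54*u^3 + 27*u^2*v + u*v^2 - 6*v^3 - 6*v^2
  coeff of dv: 9*u^3 + u^2*v - 18*u*v^2 - 12*u*v + 18*v^3 + 27*v^2 + 9*v
F^* omega = (-54*u^3 + 27*u^2*v + u*v^2 - 6*v^3 - 6*v^2) du + (9*u^3 + u^2*v - 18*u*v^2 - 12*u*v + 18*v^3 + 27*v^2 + 9*v) dv.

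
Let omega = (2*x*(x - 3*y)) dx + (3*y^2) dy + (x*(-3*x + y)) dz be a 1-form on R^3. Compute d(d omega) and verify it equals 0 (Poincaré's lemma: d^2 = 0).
d(d omega) = 0

Step 1: d omega = sum_{i<j} (∂f_j/∂x_i - ∂f_i/∂x_j) dx_i ∧ dx_j:
  coeff of dx ∧ dy: 6*x
  coeff of dx ∧ dz: -6*x + y
  coeff of dy ∧ dz: x
Step 2: Apply d again to each 2-form coefficient. The only possible 3-form in R^3 is dx ∧ dy ∧ dz, with coefficient
  ∂(coeff of dy∧dz)/∂x - ∂(coeff of dx∧dz)/∂y + ∂(coeff of dx∧dy)/∂z
  = ∂/∂x (x) - ∂/∂y (-6*x + y) + ∂/∂z (6*x).
Each of these terms simplifies to sums of mixed partials that cancel in pairs. The result is 0 (by equality of mixed partials for smooth functions — Schwarz / Clairaut).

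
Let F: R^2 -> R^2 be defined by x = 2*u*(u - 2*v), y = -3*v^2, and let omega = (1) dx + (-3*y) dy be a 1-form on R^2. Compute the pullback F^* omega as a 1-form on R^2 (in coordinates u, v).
F^* omega = (4*u - 4*v) du + (-4*u - 54*v^3) dv

Using F^*(f dg) = (f ∘ F) d(g ∘ F), substitute each coordinate x_i by F_i(u, v) in f_i, and replace dx_i by d F_i = (∂F_i/∂u) du + (∂F_i/∂v) dv.
  For the x component: f_1(F) = 1; d F_1 = (4*u - 4*v) du + (-4*u) dv
  For the y component: f_2(F) = 9*v^2; d F_2 = (0) du + (-6*v) dv
Combining and collecting du, dv coefficients:
  coeff of du: 4*u - 4*v
  coeff of dv: -4*u - 54*v^3
F^* omega = (4*u - 4*v) du + (-4*u - 54*v^3) dv.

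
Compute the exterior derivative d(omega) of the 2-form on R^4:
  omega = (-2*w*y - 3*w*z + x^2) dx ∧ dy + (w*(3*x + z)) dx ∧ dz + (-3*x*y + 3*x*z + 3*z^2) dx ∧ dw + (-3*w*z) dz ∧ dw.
d(omega) = (-3*w) dx ∧ dy ∧ dz + (3*x - 2*y - 3*z) dx ∧ dy ∧ dw + (-5*z) dx ∧ dz ∧ dw

For a 2-form omega = sum_{i<j} g_{ij} dx_i ∧ dx_j, the exterior derivative is
  d(omega) = sum_{i<j} d(g_{ij}) ∧ dx_i ∧ dx_j = sum_{i<j, k} (∂g_{ij}/∂x_k) dx_k ∧ dx_i ∧ dx_j.
Expand each term, using dx_k ∧ dx_i ∧ dx_j = sgn(permutation) dx_{(a)} ∧ dx_{(b)} ∧ dx_{(c)} with (a < b < c) sorted:
  d(-2*w*y - 3*w*z + x^2) includes (∂/∂z)(-2*w*y - 3*w*z + x^2) dz = (-3*w) dz, which multiplied by dx ∧ dy gives (-3*w) dx ∧ dy ∧ dz
  d(-2*w*y - 3*w*z + x^2) includes (∂/∂w)(-2*w*y - 3*w*z + x^2) dw = (-2*y - 3*z) dw, which multiplied by dx ∧ dy gives (-2*y - 3*z) dx ∧ dy ∧ dw
  d(w*(3*x + z)) includes (∂/∂w)(w*(3*x + z)) dw = (3*x + z) dw, which multiplied by dx ∧ dz gives (3*x + z) dx ∧ dz ∧ dw
  d(-3*x*y + 3*x*z + 3*z^2) includes (∂/∂y)(-3*x*y + 3*x*z + 3*z^2) dy = (-3*x) dy, which multiplied by dx ∧ dw gives (3*x) dx ∧ dy ∧ dw
  d(-3*x*y + 3*x*z + 3*z^2) includes (∂/∂z)(-3*x*y + 3*x*z + 3*z^2) dz = (3*x + 6*z) dz, which multiplied by dx ∧ dw gives (-3*x - 6*z) dx ∧ dz ∧ dw
Collecting like 3-forms: d(omega) = (-3*w) dx ∧ dy ∧ dz + (3*x - 2*y - 3*z) dx ∧ dy ∧ dw + (-5*z) dx ∧ dz ∧ dw.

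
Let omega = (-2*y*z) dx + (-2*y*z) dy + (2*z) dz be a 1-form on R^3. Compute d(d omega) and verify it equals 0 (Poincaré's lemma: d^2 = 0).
d(d omega) = 0

Step 1: d omega = sum_{i<j} (∂f_j/∂x_i - ∂f_i/∂x_j) dx_i ∧ dx_j:
  coeff of dx ∧ dy: 2*z
  coeff of dx ∧ dz: 2*y
  coeff of dy ∧ dz: 2*y
Step 2: Apply d again to each 2-form coefficient. The only possible 3-form in R^3 is dx ∧ dy ∧ dz, with coefficient
  ∂(coeff of dy∧dz)/∂x - ∂(coeff of dx∧dz)/∂y + ∂(coeff of dx∧dy)/∂z
  = ∂/∂x (2*y) - ∂/∂y (2*y) + ∂/∂z (2*z).
Each of these terms simplifies to sums of mixed partials that cancel in pairs. The result is 0 (by equality of mixed partials for smooth functions — Schwarz / Clairaut).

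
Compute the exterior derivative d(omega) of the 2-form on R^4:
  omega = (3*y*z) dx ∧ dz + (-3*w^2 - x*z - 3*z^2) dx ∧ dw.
d(omega) = (-3*z) dx ∧ dy ∧ dz + (x + 6*z) dx ∧ dz ∧ dw

For a 2-form omega = sum_{i<j} g_{ij} dx_i ∧ dx_j, the exterior derivative is
  d(omega) = sum_{i<j} d(g_{ij}) ∧ dx_i ∧ dx_j = sum_{i<j, k} (∂g_{ij}/∂x_k) dx_k ∧ dx_i ∧ dx_j.
Expand each term, using dx_k ∧ dx_i ∧ dx_j = sgn(permutation) dx_{(a)} ∧ dx_{(b)} ∧ dx_{(c)} with (a < b < c) sorted:
  d(3*y*z) includes (∂/∂y)(3*y*z) dy = (3*z) dy, which multiplied by dx ∧ dz gives (-3*z) dx ∧ dy ∧ dz
  d(-3*w^2 - x*z - 3*z^2) includes (∂/∂z)(-3*w^2 - x*z - 3*z^2) dz = (-x - 6*z) dz, which multiplied by dx ∧ dw gives (x + 6*z) dx ∧ dz ∧ dw
Collecting like 3-forms: d(omega) = (-3*z) dx ∧ dy ∧ dz + (x + 6*z) dx ∧ dz ∧ dw.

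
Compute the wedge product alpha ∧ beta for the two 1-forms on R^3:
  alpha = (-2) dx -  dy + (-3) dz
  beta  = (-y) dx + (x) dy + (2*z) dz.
alpha ∧ beta = (-2*x - y) dx ∧ dy + (-3*y - 4*z) dx ∧ dz + (3*x - 2*z) dy ∧ dz

Distribute the wedge, using dx_i ∧ dx_j = -dx_j ∧ dx_i and dx_i ∧ dx_i = 0. For each pair (i, j) with i < j, the coefficient of dx_i ∧ dx_j in alpha ∧ beta is (alpha_i * beta_j - alpha_j * beta_i). Collecting: alpha ∧ beta = (-2*x - y) dx ∧ dy + (-3*y - 4*z) dx ∧ dz + (3*x - 2*z) dy ∧ dz.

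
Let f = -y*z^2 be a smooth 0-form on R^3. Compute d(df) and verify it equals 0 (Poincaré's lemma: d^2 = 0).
d(df) = 0

Step 1: df = sum_i (∂f/∂x_i) dx_i = (0) dx + (-z^2) dy + (-2*y*z) dz.
Step 2: Apply d again. Using the 1-form formula, the coefficient of dx ∧ dy in d(df) is ∂^2 f/∂x ∂y - ∂^2 f/∂y ∂x = (0) - (0) = 0 (equality of mixed partials for smooth f).
Similarly for dx ∧ dz and dy ∧ dz — all coefficients vanish. So d(df) = 0.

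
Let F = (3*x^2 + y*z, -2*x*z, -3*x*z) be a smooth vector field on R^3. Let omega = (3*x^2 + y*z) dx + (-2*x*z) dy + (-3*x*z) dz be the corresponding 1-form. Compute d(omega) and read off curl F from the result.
d(omega) = (2*x) dy ∧ dz + (y + 3*z) dz ∧ dx + (-3*z) dx ∧ dy; curl F = (2*x, y + 3*z, -3*z)

d omega = sum_{i<j} (∂f_j/∂x_i - ∂f_i/∂x_j) dx_i ∧ dx_j. Under the identification (dy ∧ dz, dz ∧ dx, dx ∧ dy) ↔ (e_x, e_y, e_z), the coefficients are exactly the components of curl F. Compute:
  ∂R/∂y - ∂Q/∂z = (0) - (-2*x) = 2*x
  ∂P/∂z - ∂R/∂x = (y) - (-3*z) = y + 3*z
  ∂Q/∂x - ∂P/∂y = (-2*z) - (z) = -3*z.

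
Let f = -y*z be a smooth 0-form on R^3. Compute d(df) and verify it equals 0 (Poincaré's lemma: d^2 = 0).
d(df) = 0

Step 1: df = sum_i (∂f/∂x_i) dx_i = (0) dx + (-z) dy + (-y) dz.
Step 2: Apply d again. Using the 1-form formula, the coefficient of dx ∧ dy in d(df) is ∂^2 f/∂x ∂y - ∂^2 f/∂y ∂x = (0) - (0) = 0 (equality of mixed partials for smooth f).
Similarly for dx ∧ dz and dy ∧ dz — all coefficients vanish. So d(df) = 0.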